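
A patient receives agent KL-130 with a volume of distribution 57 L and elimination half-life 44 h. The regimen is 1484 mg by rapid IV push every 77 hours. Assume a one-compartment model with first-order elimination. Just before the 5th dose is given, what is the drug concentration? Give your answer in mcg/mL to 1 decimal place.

f = (1/2)^(τ/t½) = (1/2)^(77/44) ≈ 0.2973.
C₀ = D/Vd = 1484/57 ≈ 26.035 mcg/mL.
Before the 5th dose, 4 doses have been given. Superposition: Cmin = C₀·(f + f² + … + f^4).
≈ 26.035 × (0.2973 + 0.0884 + 0.0263 + 0.0078) ≈ 26.035 × 0.4198 ≈ 10.929 mcg/mL.

10.9 mcg/mL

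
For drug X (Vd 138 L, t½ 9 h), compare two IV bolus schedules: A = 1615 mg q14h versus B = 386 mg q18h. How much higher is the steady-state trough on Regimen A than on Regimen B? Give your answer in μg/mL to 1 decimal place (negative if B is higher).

5.1 μg/mL

Regimen A: f = (1/2)^(14/9) ≈ 0.3402; Cmin,ss = (1615/138)·f/(1−f) ≈ 6.034 μg/mL.
Regimen B: f = (1/2)^(18/9) ≈ 0.2500; Cmin,ss = (386/138)·f/(1−f) ≈ 0.932 μg/mL.
Difference ≈ 6.034 − 0.932 ≈ 5.102 μg/mL.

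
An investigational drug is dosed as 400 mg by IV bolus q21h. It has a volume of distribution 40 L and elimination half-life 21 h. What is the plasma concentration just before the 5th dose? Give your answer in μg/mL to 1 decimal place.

f = (1/2)^(τ/t½) = (1/2)^(21/21) ≈ 0.5000.
C₀ = D/Vd = 400/40 ≈ 10.000 μg/mL.
Before the 5th dose, 4 doses have been given. Superposition: Cmin = C₀·(f + f² + … + f^4).
≈ 10.000 × (0.5000 + 0.2500 + 0.1250 + 0.0625) ≈ 10.000 × 0.9375 ≈ 9.375 μg/mL.

9.4 μg/mL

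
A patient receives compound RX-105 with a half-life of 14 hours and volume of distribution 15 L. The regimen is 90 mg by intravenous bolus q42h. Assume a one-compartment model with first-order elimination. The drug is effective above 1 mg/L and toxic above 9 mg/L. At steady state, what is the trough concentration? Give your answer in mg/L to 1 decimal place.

0.9 mg/L

τ = 42 h = 3 half-lives, so f = (1/2)^3 = 0.125.
At steady state, R = 1/(1 − 0.125) = 8/7.
Single-dose peak C₀ = D/Vd = 90/15 = 6 mg/L.
Steady-state peak Cmax,ss = C₀·R = 6 × 8/7 ≈ 6.857 mg/L.
Steady-state trough Cmin,ss = Cmax,ss·f ≈ 6.857 × 0.125 ≈ 0.857 mg/L.
Trough 0.9 mg/L vs MEC 1 mg/L: subtherapeutic.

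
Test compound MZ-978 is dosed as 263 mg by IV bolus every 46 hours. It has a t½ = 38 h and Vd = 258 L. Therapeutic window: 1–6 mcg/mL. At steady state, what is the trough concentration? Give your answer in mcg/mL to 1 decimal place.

0.8 mcg/mL

τ/t½ = 46/38 ≈ 1.2105, so fraction remaining f = (1/2)^(46/38) ≈ 0.4321.
Each bolus raises the concentration by D/Vd = 263/258 ≈ 1.019 mcg/mL.
Steady-state trough Cmin,ss = C₀·f/(1−f) ≈ 1.019 × 0.4321/0.5679 ≈ 0.775 mcg/mL.
Trough 0.8 mcg/mL vs MEC 1 mcg/mL: subtherapeutic.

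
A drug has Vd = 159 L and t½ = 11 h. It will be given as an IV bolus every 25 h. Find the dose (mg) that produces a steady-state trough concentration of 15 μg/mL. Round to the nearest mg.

9140 mg

τ/t½ = 25/11 ≈ 2.2727, so f = (1/2)^(25/11) ≈ 0.206938.
Cmin,ss = (D/Vd)·f/(1−f), so D = Cmin,ss·Vd·(1−f)/f.
D = 15 × 159 × (1−f)/f ≈ 15 × 159 × 3.83237 ≈ 9140.20 mg.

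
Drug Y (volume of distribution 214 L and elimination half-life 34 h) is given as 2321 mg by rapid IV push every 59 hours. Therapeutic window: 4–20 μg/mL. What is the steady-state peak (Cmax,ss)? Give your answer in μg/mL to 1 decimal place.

15.5 μg/mL

k = ln2/t½ = ln2/34 ≈ 0.020387 h⁻¹; fraction remaining f = e^(−kτ) = e^(−0.020387×59) ≈ 0.3003.
At steady state, accumulation factor R = 1/(1 − e^(−kτ)) ≈ 1.4292.
Each bolus raises the concentration by D/Vd = 2321/214 ≈ 10.846 μg/mL.
Steady-state peak Cmax,ss = C₀·R ≈ 10.846 × 1.4292 ≈ 15.501 μg/mL.
Peak 15.5 μg/mL vs MTC 20 μg/mL: below toxic threshold.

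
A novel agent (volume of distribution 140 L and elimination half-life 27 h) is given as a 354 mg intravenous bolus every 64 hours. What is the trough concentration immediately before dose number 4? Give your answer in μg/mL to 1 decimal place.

f = (1/2)^(τ/t½) = (1/2)^(64/27) ≈ 0.1934.
C₀ = D/Vd = 354/140 ≈ 2.529 μg/mL.
Before the 4th dose, 3 doses have been given. Superposition: Cmin = C₀·(f + f² + … + f^3).
≈ 2.529 × (0.1934 + 0.0374 + 0.0072) ≈ 2.529 × 0.2380 ≈ 0.602 μg/mL.

0.6 μg/mL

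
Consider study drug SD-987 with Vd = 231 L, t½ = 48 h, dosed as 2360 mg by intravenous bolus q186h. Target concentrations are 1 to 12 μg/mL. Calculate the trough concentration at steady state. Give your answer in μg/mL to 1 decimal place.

Over one 186-h interval, 186/48 ≈ 3.875 half-lives elapse, leaving f ≈ 0.0682 of each dose.
Each bolus raises the concentration by D/Vd = 2360/231 ≈ 10.216 μg/mL.
Steady-state trough Cmin,ss = C₀·f/(1−f) ≈ 10.216 × 0.0682/0.9318 ≈ 0.748 μg/mL.
Trough 0.7 μg/mL vs MEC 1 μg/mL: subtherapeutic.

0.7 μg/mL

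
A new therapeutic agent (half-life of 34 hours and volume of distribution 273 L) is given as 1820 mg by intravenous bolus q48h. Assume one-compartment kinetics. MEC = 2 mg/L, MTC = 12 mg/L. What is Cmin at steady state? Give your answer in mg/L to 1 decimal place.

4.0 mg/L

τ/t½ = 48/34 ≈ 1.4118, so fraction remaining f = (1/2)^(48/34) ≈ 0.3759.
Accumulation ratio R = 1/(1 − f) ≈ 1/0.6241 ≈ 1.6023.
Each bolus raises the concentration by D/Vd = 1820/273 ≈ 6.667 mg/L.
Steady-state peak Cmax,ss = C₀·R ≈ 6.667 × 1.6023 ≈ 10.683 mg/L.
Steady-state trough Cmin,ss = Cmax,ss·f ≈ 10.683 × 0.3759 ≈ 4.016 mg/L.
Trough 4.0 mg/L vs MEC 2 mg/L: adequate.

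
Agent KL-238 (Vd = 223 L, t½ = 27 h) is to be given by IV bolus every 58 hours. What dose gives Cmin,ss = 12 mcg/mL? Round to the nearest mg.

τ/t½ = 58/27 ≈ 2.1481, so f = (1/2)^(58/27) ≈ 0.225602.
Cmin,ss = (D/Vd)·f/(1−f), so D = Cmin,ss·Vd·(1−f)/f.
D = 12 × 223 × (1−f)/f ≈ 12 × 223 × 3.43258 ≈ 9185.58 mg.

9186 mg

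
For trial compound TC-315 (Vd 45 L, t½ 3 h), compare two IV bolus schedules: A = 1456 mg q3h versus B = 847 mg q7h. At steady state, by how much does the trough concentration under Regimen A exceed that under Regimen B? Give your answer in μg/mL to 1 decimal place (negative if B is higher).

Regimen A: f = (1/2)^(3/3) ≈ 0.5000; Cmin,ss = (1456/45)·f/(1−f) ≈ 32.356 μg/mL.
Regimen B: f = (1/2)^(7/3) ≈ 0.1984; Cmin,ss = (847/45)·f/(1−f) ≈ 4.659 μg/mL.
Difference ≈ 32.356 − 4.659 ≈ 27.697 μg/mL.

27.7 μg/mL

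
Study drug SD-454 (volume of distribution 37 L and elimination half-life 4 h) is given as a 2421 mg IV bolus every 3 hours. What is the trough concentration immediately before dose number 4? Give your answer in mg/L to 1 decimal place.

75.8 mg/L

f = (1/2)^(τ/t½) = (1/2)^(3/4) ≈ 0.5946.
C₀ = D/Vd = 2421/37 ≈ 65.432 mg/L.
Before the 4th dose, 3 doses have been given. Superposition: Cmin = C₀·(f + f² + … + f^3).
≈ 65.432 × (0.5946 + 0.3535 + 0.2102) ≈ 65.432 × 1.1583 ≈ 75.790 mg/L.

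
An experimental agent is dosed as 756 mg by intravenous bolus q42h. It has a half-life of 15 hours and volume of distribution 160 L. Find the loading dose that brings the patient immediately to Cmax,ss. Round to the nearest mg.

f = (1/2)^(42/15) ≈ 0.143587; accumulation ratio R = 1/(1−f) ≈ 1.16766.
Loading dose to hit Cmax,ss on first dose: D_load = D_maint·R ≈ 756 × 1.16766 ≈ 882.75 mg.

883 mg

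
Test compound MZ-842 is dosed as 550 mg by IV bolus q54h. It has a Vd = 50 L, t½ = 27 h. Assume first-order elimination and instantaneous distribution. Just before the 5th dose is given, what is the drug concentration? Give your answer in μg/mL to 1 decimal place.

3.7 μg/mL

f = (1/2)^(τ/t½) = (1/2)^(54/27) ≈ 0.2500.
C₀ = D/Vd = 550/50 ≈ 11.000 μg/mL.
Before the 5th dose, 4 doses have been given. Superposition: Cmin = C₀·(f + f² + … + f^4).
≈ 11.000 × (0.2500 + 0.0625 + 0.0156 + 0.0039) ≈ 11.000 × 0.3320 ≈ 3.652 μg/mL.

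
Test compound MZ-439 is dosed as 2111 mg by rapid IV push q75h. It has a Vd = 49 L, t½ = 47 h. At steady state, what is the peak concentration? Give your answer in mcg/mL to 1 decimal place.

τ/t½ = 75/47 ≈ 1.5957, so fraction remaining f = (1/2)^(75/47) ≈ 0.3309.
Accumulation ratio R = 1/(1 − f) ≈ 1/0.6691 ≈ 1.4945.
Each bolus raises the concentration by D/Vd = 2111/49 ≈ 43.082 mcg/mL.
Steady-state peak Cmax,ss = C₀·R ≈ 43.082 × 1.4945 ≈ 64.386 mcg/mL.

64.4 mcg/mL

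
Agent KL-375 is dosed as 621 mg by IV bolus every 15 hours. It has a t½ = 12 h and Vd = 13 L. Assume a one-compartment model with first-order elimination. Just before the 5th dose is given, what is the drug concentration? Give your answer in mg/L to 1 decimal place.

f = (1/2)^(τ/t½) = (1/2)^(15/12) ≈ 0.4204.
C₀ = D/Vd = 621/13 ≈ 47.769 mg/L.
Before the 5th dose, 4 doses have been given. Superposition: Cmin = C₀·(f + f² + … + f^4).
≈ 47.769 × (0.4204 + 0.1767 + 0.0743 + 0.0312) ≈ 47.769 × 0.7026 ≈ 33.562 mg/L.

33.6 mg/L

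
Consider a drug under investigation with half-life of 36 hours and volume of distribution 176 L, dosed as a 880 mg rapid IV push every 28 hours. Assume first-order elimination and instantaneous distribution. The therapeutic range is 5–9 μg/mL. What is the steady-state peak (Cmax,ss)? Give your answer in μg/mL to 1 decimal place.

k = ln2/t½ = ln2/36 ≈ 0.019254 h⁻¹; fraction remaining f = e^(−kτ) = e^(−0.019254×28) ≈ 0.5833.
Accumulation ratio R = 1/(1 − f) ≈ 1/0.4167 ≈ 2.3998.
Each bolus raises the concentration by D/Vd = 880/176 ≈ 5.000 μg/mL.
Steady-state peak Cmax,ss = C₀·R ≈ 5.000 × 2.3998 ≈ 11.999 μg/mL.
Peak 12.0 μg/mL vs MTC 9 μg/mL: exceeds toxic threshold.

12.0 μg/mL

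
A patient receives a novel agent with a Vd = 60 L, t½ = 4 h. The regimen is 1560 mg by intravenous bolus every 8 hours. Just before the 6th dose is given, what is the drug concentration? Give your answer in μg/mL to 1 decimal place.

8.7 μg/mL

f = (1/2)^(τ/t½) = (1/2)^(8/4) ≈ 0.2500.
C₀ = D/Vd = 1560/60 ≈ 26.000 μg/mL.
Before the 6th dose, 5 doses have been given. Superposition: Cmin = C₀·(f + f² + … + f^5).
≈ 26.000 × (0.2500 + 0.0625 + 0.0156 + 0.0039 + 0.0010) ≈ 26.000 × 0.3330 ≈ 8.658 μg/mL.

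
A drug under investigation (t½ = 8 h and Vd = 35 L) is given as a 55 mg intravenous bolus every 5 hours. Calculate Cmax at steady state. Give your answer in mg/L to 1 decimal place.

Over one 5-h interval, 5/8 ≈ 0.625 half-lives elapse, leaving f ≈ 0.6484 of each dose.
At steady state, accumulation factor R = 1/(1 − e^(−kτ)) ≈ 2.8441.
Single-dose peak C₀ = D/Vd = 55/35 ≈ 1.571 mg/L.
Steady-state peak Cmax,ss = C₀·R ≈ 1.571 × 2.8441 ≈ 4.468 mg/L.

4.5 mg/L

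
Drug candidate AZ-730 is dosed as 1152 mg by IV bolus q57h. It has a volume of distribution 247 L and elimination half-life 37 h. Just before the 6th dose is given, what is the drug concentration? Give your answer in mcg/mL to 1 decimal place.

2.4 mcg/mL

f = (1/2)^(τ/t½) = (1/2)^(57/37) ≈ 0.3438.
C₀ = D/Vd = 1152/247 ≈ 4.664 mcg/mL.
Before the 6th dose, 5 doses have been given. Superposition: Cmin = C₀·(f + f² + … + f^5).
≈ 4.664 × (0.3438 + 0.1182 + 0.0406 + 0.0140 + 0.0048) ≈ 4.664 × 0.5214 ≈ 2.432 mcg/mL.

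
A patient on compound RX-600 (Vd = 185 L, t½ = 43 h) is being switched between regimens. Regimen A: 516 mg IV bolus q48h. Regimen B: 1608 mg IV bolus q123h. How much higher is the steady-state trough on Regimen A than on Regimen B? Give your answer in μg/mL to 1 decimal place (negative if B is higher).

Regimen A: f = (1/2)^(48/43) ≈ 0.4613; Cmin,ss = (516/185)·f/(1−f) ≈ 2.388 μg/mL.
Regimen B: f = (1/2)^(123/43) ≈ 0.1377; Cmin,ss = (1608/185)·f/(1−f) ≈ 1.388 μg/mL.
Difference ≈ 2.388 − 1.388 ≈ 1.000 μg/mL.

1.0 μg/mL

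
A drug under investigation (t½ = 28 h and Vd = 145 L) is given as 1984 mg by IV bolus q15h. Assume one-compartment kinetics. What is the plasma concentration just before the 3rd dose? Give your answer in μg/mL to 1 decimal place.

15.9 μg/mL

f = (1/2)^(τ/t½) = (1/2)^(15/28) ≈ 0.6898.
C₀ = D/Vd = 1984/145 ≈ 13.683 μg/mL.
Before the 3rd dose, 2 doses have been given. Superposition: Cmin = C₀·(f + f²).
≈ 13.683 × (0.6898 + 0.4758) ≈ 13.683 × 1.1656 ≈ 15.949 μg/mL.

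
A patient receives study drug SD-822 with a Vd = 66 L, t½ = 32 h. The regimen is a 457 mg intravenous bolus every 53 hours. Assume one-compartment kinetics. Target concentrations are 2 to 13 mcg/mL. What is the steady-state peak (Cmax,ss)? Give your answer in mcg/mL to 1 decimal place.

10.1 mcg/mL

Over one 53-h interval, 53/32 ≈ 1.6562 half-lives elapse, leaving f ≈ 0.3173 of each dose.
At steady state, accumulation factor R = 1/(1 − e^(−kτ)) ≈ 1.4648.
Each bolus raises the concentration by D/Vd = 457/66 ≈ 6.924 mcg/mL.
Steady-state peak Cmax,ss = C₀·R ≈ 6.924 × 1.4648 ≈ 10.142 mcg/mL.
Peak 10.1 mcg/mL vs MTC 13 mcg/mL: below toxic threshold.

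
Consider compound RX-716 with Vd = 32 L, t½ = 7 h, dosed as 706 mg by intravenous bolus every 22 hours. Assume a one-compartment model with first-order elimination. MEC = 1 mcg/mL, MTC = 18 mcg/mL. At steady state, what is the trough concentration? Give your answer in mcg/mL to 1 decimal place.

2.8 mcg/mL

Over one 22-h interval, 22/7 ≈ 3.1429 half-lives elapse, leaving f ≈ 0.1132 of each dose.
At steady state, accumulation factor R = 1/(1 − e^(−kτ)) ≈ 1.1276.
Each bolus raises the concentration by D/Vd = 706/32 ≈ 22.062 mcg/mL.
Cmax,ss = C₀/(1 − f) ≈ 22.062/0.8868 ≈ 24.878 mcg/mL.
Steady-state trough Cmin,ss = Cmax,ss·f ≈ 24.878 × 0.1132 ≈ 2.816 mcg/mL.
Trough 2.8 mcg/mL vs MEC 1 mcg/mL: adequate.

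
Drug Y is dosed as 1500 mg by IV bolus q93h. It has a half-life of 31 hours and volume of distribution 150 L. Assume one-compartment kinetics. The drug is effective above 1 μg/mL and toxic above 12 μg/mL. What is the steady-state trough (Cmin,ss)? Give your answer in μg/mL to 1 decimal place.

1.4 μg/mL

τ = 93 h = 3 half-lives, so f = (1/2)^3 = 0.125.
At steady state, R = 1/(1 − 0.125) = 8/7.
Single-dose peak C₀ = D/Vd = 1500/150 = 10 μg/mL.
Steady-state peak Cmax,ss = C₀·R = 10 × 8/7 ≈ 11.429 μg/mL.
Steady-state trough Cmin,ss = Cmax,ss·f ≈ 11.429 × 0.125 ≈ 1.429 μg/mL.
Trough 1.4 μg/mL vs MEC 1 μg/mL: adequate.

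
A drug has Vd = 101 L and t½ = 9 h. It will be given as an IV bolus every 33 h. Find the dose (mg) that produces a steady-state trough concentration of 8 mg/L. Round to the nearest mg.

9453 mg

τ/t½ = 33/9 ≈ 3.6667, so f = (1/2)^(33/9) ≈ 0.078745.
Cmin,ss = (D/Vd)·f/(1−f), so D = Cmin,ss·Vd·(1−f)/f.
D = 8 × 101 × (1−f)/f ≈ 8 × 101 × 11.69922 ≈ 9452.97 mg.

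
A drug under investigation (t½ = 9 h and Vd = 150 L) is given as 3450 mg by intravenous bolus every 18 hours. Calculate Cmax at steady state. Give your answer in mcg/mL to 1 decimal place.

τ = 18 h = 2 half-lives, so f = (1/2)^2 = 0.25.
At steady state, R = 1/(1 − 0.25) = 4/3.
Single-dose peak C₀ = D/Vd = 3450/150 = 23 mcg/mL.
Steady-state peak Cmax,ss = C₀·R = 23 × 4/3 ≈ 30.667 mcg/mL.

30.7 mcg/mL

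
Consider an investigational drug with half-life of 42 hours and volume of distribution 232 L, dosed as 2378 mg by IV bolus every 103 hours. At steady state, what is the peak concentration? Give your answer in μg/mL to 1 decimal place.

12.5 μg/mL

τ/t½ = 103/42 ≈ 2.4524, so fraction remaining f = (1/2)^(103/42) ≈ 0.1827.
Accumulation ratio R = 1/(1 − f) ≈ 1/0.8173 ≈ 1.2235.
Each bolus raises the concentration by D/Vd = 2378/232 ≈ 10.250 μg/mL.
Steady-state peak Cmax,ss = C₀·R ≈ 10.250 × 1.2235 ≈ 12.541 μg/mL.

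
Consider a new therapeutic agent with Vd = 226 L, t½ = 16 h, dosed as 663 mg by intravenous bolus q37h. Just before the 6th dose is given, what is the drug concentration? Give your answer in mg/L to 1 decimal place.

0.7 mg/L

f = (1/2)^(τ/t½) = (1/2)^(37/16) ≈ 0.2013.
C₀ = D/Vd = 663/226 ≈ 2.934 mg/L.
Before the 6th dose, 5 doses have been given. Superposition: Cmin = C₀·(f + f² + … + f^5).
≈ 2.934 × (0.2013 + 0.0405 + 0.0082 + 0.0016 + 0.0003) ≈ 2.934 × 0.2519 ≈ 0.739 mg/L.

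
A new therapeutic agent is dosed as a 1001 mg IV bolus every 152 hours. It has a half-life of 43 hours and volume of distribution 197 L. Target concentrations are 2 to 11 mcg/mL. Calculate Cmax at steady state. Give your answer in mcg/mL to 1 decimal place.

5.6 mcg/mL

τ/t½ = 152/43 ≈ 3.5349, so fraction remaining f = (1/2)^(152/43) ≈ 0.0863.
Accumulation ratio R = 1/(1 − f) ≈ 1/0.9137 ≈ 1.0945.
Each bolus raises the concentration by D/Vd = 1001/197 ≈ 5.081 mcg/mL.
Cmax,ss = C₀/(1 − f) ≈ 5.081/0.9137 ≈ 5.561 mcg/mL.
Peak 5.6 mcg/mL vs MTC 11 mcg/mL: below toxic threshold.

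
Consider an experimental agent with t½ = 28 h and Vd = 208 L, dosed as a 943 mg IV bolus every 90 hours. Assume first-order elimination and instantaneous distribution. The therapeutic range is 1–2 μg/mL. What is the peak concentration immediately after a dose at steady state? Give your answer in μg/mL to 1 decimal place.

5.1 μg/mL

k = ln2/t½ = ln2/28 ≈ 0.024755 h⁻¹; fraction remaining f = e^(−kτ) = e^(−0.024755×90) ≈ 0.1077.
Accumulation ratio R = 1/(1 − f) ≈ 1/0.8923 ≈ 1.1207.
Single-dose peak C₀ = D/Vd = 943/208 ≈ 4.534 μg/mL.
Steady-state peak Cmax,ss = C₀·R ≈ 4.534 × 1.1207 ≈ 5.081 μg/mL.
Peak 5.1 μg/mL vs MTC 2 μg/mL: exceeds toxic threshold.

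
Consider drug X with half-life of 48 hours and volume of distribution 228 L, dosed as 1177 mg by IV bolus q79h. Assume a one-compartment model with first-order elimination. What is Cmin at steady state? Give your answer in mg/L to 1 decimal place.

τ/t½ = 79/48 ≈ 1.6458, so fraction remaining f = (1/2)^(79/48) ≈ 0.3196.
Each bolus raises the concentration by D/Vd = 1177/228 ≈ 5.162 mg/L.
Steady-state trough Cmin,ss = C₀·f/(1−f) ≈ 5.162 × 0.3196/0.6804 ≈ 2.425 mg/L.

2.4 mg/L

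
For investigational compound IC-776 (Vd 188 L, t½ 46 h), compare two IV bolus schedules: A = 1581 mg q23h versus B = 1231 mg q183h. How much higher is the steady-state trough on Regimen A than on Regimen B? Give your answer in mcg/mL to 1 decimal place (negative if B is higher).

Regimen A: f = (1/2)^(23/46) ≈ 0.7071; Cmin,ss = (1581/188)·f/(1−f) ≈ 20.302 mcg/mL.
Regimen B: f = (1/2)^(183/46) ≈ 0.0634; Cmin,ss = (1231/188)·f/(1−f) ≈ 0.443 mcg/mL.
Difference ≈ 20.302 − 0.443 ≈ 19.859 mcg/mL.

19.9 mcg/mL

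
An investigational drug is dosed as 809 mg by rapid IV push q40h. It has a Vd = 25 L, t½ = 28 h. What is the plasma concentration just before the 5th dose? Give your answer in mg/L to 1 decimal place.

18.8 mg/L

f = (1/2)^(τ/t½) = (1/2)^(40/28) ≈ 0.3715.
C₀ = D/Vd = 809/25 ≈ 32.360 mg/L.
Before the 5th dose, 4 doses have been given. Superposition: Cmin = C₀·(f + f² + … + f^4).
≈ 32.360 × (0.3715 + 0.1380 + 0.0513 + 0.0190) ≈ 32.360 × 0.5798 ≈ 18.762 mg/L.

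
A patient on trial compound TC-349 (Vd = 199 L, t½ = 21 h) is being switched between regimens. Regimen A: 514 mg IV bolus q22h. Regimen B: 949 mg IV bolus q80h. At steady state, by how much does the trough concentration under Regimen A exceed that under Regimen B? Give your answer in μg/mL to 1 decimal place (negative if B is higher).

2.1 μg/mL

Regimen A: f = (1/2)^(22/21) ≈ 0.4838; Cmin,ss = (514/199)·f/(1−f) ≈ 2.421 μg/mL.
Regimen B: f = (1/2)^(80/21) ≈ 0.0713; Cmin,ss = (949/199)·f/(1−f) ≈ 0.366 μg/mL.
Difference ≈ 2.421 − 0.366 ≈ 2.055 μg/mL.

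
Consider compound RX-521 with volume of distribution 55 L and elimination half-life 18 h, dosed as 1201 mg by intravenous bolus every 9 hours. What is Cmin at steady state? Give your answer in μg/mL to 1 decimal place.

52.7 μg/mL

Over one 9-h interval, 9/18 ≈ 0.5 half-lives elapse, leaving f ≈ 0.7071 of each dose.
Accumulation ratio R = 1/(1 − f) ≈ 1/0.2929 ≈ 3.4141.
Each bolus raises the concentration by D/Vd = 1201/55 ≈ 21.836 μg/mL.
Steady-state peak Cmax,ss = C₀·R ≈ 21.836 × 3.4141 ≈ 74.550 μg/mL.
One interval later, Cmin,ss = Cmax,ss·e^(−kτ) ≈ 74.550 × 0.7071 ≈ 52.714 μg/mL.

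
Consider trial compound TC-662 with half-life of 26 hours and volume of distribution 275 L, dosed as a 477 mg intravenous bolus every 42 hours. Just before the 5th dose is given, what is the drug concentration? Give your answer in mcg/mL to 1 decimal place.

0.8 mcg/mL

f = (1/2)^(τ/t½) = (1/2)^(42/26) ≈ 0.3264.
C₀ = D/Vd = 477/275 ≈ 1.735 mcg/mL.
Before the 5th dose, 4 doses have been given. Superposition: Cmin = C₀·(f + f² + … + f^4).
≈ 1.735 × (0.3264 + 0.1065 + 0.0348 + 0.0114) ≈ 1.735 × 0.4791 ≈ 0.831 mcg/mL.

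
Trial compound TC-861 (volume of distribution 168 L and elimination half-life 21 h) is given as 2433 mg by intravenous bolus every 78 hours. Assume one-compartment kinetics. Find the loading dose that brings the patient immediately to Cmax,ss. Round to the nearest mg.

f = (1/2)^(78/21) ≈ 0.076188; accumulation ratio R = 1/(1−f) ≈ 1.08247.
Loading dose to hit Cmax,ss on first dose: D_load = D_maint·R ≈ 2433 × 1.08247 ≈ 2633.65 mg.

2634 mg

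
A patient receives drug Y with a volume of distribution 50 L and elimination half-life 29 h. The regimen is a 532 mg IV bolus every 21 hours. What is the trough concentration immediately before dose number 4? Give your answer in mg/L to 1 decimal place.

12.7 mg/L

f = (1/2)^(τ/t½) = (1/2)^(21/29) ≈ 0.6054.
C₀ = D/Vd = 532/50 ≈ 10.640 mg/L.
Before the 4th dose, 3 doses have been given. Superposition: Cmin = C₀·(f + f² + … + f^3).
≈ 10.640 × (0.6054 + 0.3665 + 0.2219) ≈ 10.640 × 1.1938 ≈ 12.702 mg/L.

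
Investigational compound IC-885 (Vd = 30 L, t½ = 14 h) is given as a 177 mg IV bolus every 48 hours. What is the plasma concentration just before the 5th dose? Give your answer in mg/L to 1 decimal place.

f = (1/2)^(τ/t½) = (1/2)^(48/14) ≈ 0.0929.
C₀ = D/Vd = 177/30 ≈ 5.900 mg/L.
Before the 5th dose, 4 doses have been given. Superposition: Cmin = C₀·(f + f² + … + f^4).
≈ 5.900 × (0.0929 + 0.0086 + 0.0008 + 0.0001) ≈ 5.900 × 0.1024 ≈ 0.604 mg/L.

0.6 mg/L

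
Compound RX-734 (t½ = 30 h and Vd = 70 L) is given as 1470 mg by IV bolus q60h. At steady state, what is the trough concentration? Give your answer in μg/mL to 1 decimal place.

τ = 60 h = 2 half-lives, so f = (1/2)^2 = 0.25.
Accumulation ratio R = 1/(1 − f) = 1/0.75 = 4/3.
Single-dose peak C₀ = D/Vd = 1470/70 = 21 μg/mL.
Steady-state peak Cmax,ss = C₀·R = 21 × 4/3 ≈ 28.000 μg/mL.
Steady-state trough Cmin,ss = Cmax,ss·f ≈ 28.000 × 0.25 ≈ 7.000 μg/mL.

7.0 μg/mL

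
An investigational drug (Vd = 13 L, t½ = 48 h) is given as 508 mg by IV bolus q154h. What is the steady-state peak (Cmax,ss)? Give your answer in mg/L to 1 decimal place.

k = ln2/t½ = ln2/48 ≈ 0.014441 h⁻¹; fraction remaining f = e^(−kτ) = e^(−0.014441×154) ≈ 0.1082.
At steady state, accumulation factor R = 1/(1 − e^(−kτ)) ≈ 1.1213.
Single-dose peak C₀ = D/Vd = 508/13 ≈ 39.077 mg/L.
Steady-state peak Cmax,ss = C₀·R ≈ 39.077 × 1.1213 ≈ 43.817 mg/L.

43.8 mg/L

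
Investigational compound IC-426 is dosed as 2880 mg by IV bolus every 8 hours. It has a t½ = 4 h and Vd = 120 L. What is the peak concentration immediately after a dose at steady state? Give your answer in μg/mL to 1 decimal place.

32.0 μg/mL

τ = 8 h = 2 half-lives, so f = (1/2)^2 = 0.25.
Accumulation ratio R = 1/(1 − f) = 1/0.75 = 4/3.
Single-dose peak C₀ = D/Vd = 2880/120 = 24 μg/mL.
Steady-state peak Cmax,ss = C₀·R = 24 × 4/3 ≈ 32.000 μg/mL.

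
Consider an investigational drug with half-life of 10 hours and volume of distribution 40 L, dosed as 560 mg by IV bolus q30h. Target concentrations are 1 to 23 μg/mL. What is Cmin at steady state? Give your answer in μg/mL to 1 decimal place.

τ = 30 h = 3 half-lives, so f = (1/2)^3 = 0.125.
Accumulation ratio R = 1/(1 − f) = 1/0.875 = 8/7.
Single-dose peak C₀ = D/Vd = 560/40 = 14 μg/mL.
Steady-state peak Cmax,ss = C₀·R = 14 × 8/7 ≈ 16.000 μg/mL.
Steady-state trough Cmin,ss = Cmax,ss·f ≈ 16.000 × 0.125 ≈ 2.000 μg/mL.
Trough 2.0 μg/mL vs MEC 1 μg/mL: adequate.

2.0 μg/mL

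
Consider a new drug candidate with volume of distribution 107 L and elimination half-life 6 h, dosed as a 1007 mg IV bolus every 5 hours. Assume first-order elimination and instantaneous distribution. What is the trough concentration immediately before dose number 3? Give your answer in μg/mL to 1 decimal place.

8.2 μg/mL

f = (1/2)^(τ/t½) = (1/2)^(5/6) ≈ 0.5612.
C₀ = D/Vd = 1007/107 ≈ 9.411 μg/mL.
Before the 3rd dose, 2 doses have been given. Superposition: Cmin = C₀·(f + f²).
≈ 9.411 × (0.5612 + 0.3149) ≈ 9.411 × 0.8761 ≈ 8.245 μg/mL.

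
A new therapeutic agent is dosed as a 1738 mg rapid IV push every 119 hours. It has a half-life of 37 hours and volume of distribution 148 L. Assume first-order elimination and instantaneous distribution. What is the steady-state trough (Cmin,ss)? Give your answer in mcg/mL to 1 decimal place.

k = ln2/t½ = ln2/37 ≈ 0.018734 h⁻¹; fraction remaining f = e^(−kτ) = e^(−0.018734×119) ≈ 0.1076.
Single-dose peak C₀ = D/Vd = 1738/148 ≈ 11.743 mcg/mL.
Steady-state trough Cmin,ss = C₀·f/(1−f) ≈ 11.743 × 0.1076/0.8924 ≈ 1.416 mcg/mL.

1.4 mcg/mL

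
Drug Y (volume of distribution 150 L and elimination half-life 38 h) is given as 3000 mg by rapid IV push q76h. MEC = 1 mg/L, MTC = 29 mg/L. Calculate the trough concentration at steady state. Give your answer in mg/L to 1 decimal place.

The dosing interval is 2 half-lives, so f = 2^(−2) = 0.25.
At steady state, R = 1/(1 − 0.25) = 4/3.
Single-dose peak C₀ = D/Vd = 3000/150 = 20 mg/L.
Steady-state peak Cmax,ss = C₀·R = 20 × 4/3 ≈ 26.667 mg/L.
Steady-state trough Cmin,ss = Cmax,ss·f ≈ 26.667 × 0.25 ≈ 6.667 mg/L.
Trough 6.7 mg/L vs MEC 1 mg/L: adequate.

6.7 mg/L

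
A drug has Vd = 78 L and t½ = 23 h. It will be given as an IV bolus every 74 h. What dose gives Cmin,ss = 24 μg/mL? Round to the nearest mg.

15540 mg

τ/t½ = 74/23 ≈ 3.2174, so f = (1/2)^(74/23) ≈ 0.107515.
Cmin,ss = (D/Vd)·f/(1−f), so D = Cmin,ss·Vd·(1−f)/f.
D = 24 × 78 × (1−f)/f ≈ 24 × 78 × 8.30103 ≈ 15539.53 mg.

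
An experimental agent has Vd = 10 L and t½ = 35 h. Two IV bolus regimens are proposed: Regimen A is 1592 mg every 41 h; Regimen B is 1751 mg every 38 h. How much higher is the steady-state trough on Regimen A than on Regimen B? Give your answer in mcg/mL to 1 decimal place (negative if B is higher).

Regimen A: f = (1/2)^(41/35) ≈ 0.4440; Cmin,ss = (1592/10)·f/(1−f) ≈ 127.131 mcg/mL.
Regimen B: f = (1/2)^(38/35) ≈ 0.4712; Cmin,ss = (1751/10)·f/(1−f) ≈ 156.027 mcg/mL.
Difference ≈ 127.131 − 156.027 ≈ -28.896 mcg/mL.

-28.9 mcg/mL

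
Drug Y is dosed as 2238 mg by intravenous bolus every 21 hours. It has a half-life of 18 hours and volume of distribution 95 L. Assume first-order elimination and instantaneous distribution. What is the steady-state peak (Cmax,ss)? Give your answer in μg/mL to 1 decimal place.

42.5 μg/mL

τ/t½ = 21/18 ≈ 1.1667, so fraction remaining f = (1/2)^(21/18) ≈ 0.4454.
At steady state, accumulation factor R = 1/(1 − e^(−kτ)) ≈ 1.8031.
Single-dose peak C₀ = D/Vd = 2238/95 ≈ 23.558 μg/mL.
Steady-state peak Cmax,ss = C₀·R ≈ 23.558 × 1.8031 ≈ 42.477 μg/mL.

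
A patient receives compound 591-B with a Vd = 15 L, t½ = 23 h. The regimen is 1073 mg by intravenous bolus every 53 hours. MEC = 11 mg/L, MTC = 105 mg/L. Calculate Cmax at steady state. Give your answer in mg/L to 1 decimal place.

k = ln2/t½ = ln2/23 ≈ 0.030137 h⁻¹; fraction remaining f = e^(−kτ) = e^(−0.030137×53) ≈ 0.2025.
Accumulation ratio R = 1/(1 − f) ≈ 1/0.7975 ≈ 1.2539.
Each bolus raises the concentration by D/Vd = 1073/15 ≈ 71.533 mg/L.
Steady-state peak Cmax,ss = C₀·R ≈ 71.533 × 1.2539 ≈ 89.695 mg/L.
Peak 89.7 mg/L vs MTC 105 mg/L: below toxic threshold.

89.7 mg/L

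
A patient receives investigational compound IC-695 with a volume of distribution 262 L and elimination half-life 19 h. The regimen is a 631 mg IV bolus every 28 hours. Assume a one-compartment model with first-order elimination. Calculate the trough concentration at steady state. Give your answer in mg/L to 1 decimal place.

1.4 mg/L

Over one 28-h interval, 28/19 ≈ 1.4737 half-lives elapse, leaving f ≈ 0.3601 of each dose.
At steady state, accumulation factor R = 1/(1 − e^(−kτ)) ≈ 1.5627.
Single-dose peak C₀ = D/Vd = 631/262 ≈ 2.408 mg/L.
Cmax,ss = C₀/(1 − f) ≈ 2.408/0.6399 ≈ 3.763 mg/L.
One interval later, Cmin,ss = Cmax,ss·e^(−kτ) ≈ 3.763 × 0.3601 ≈ 1.355 mg/L.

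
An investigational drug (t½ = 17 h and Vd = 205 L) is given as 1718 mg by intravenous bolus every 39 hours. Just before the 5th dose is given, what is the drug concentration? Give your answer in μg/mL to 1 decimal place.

f = (1/2)^(τ/t½) = (1/2)^(39/17) ≈ 0.2039.
C₀ = D/Vd = 1718/205 ≈ 8.380 μg/mL.
Before the 5th dose, 4 doses have been given. Superposition: Cmin = C₀·(f + f² + … + f^4).
≈ 8.380 × (0.2039 + 0.0416 + 0.0085 + 0.0017) ≈ 8.380 × 0.2557 ≈ 2.143 μg/mL.

2.1 μg/mL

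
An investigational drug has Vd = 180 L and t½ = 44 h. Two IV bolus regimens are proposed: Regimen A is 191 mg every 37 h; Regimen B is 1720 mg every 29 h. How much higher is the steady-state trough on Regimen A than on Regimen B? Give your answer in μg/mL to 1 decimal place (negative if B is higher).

Regimen A: f = (1/2)^(37/44) ≈ 0.5583; Cmin,ss = (191/180)·f/(1−f) ≈ 1.341 μg/mL.
Regimen B: f = (1/2)^(29/44) ≈ 0.6333; Cmin,ss = (1720/180)·f/(1−f) ≈ 16.503 μg/mL.
Difference ≈ 1.341 − 16.503 ≈ -15.162 μg/mL.

-15.2 μg/mL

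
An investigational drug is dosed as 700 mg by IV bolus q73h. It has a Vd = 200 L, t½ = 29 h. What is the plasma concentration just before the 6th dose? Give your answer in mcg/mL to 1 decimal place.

0.7 mcg/mL

f = (1/2)^(τ/t½) = (1/2)^(73/29) ≈ 0.1747.
C₀ = D/Vd = 700/200 ≈ 3.500 mcg/mL.
Before the 6th dose, 5 doses have been given. Superposition: Cmin = C₀·(f + f² + … + f^5).
≈ 3.500 × (0.1747 + 0.0305 + 0.0053 + 0.0009 + 0.0002) ≈ 3.500 × 0.2116 ≈ 0.741 mcg/mL.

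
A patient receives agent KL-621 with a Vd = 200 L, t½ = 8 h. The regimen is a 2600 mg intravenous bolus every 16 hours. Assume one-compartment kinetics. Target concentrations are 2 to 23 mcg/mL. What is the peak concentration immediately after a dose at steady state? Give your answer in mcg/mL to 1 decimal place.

τ = 16 h = 2 half-lives, so f = (1/2)^2 = 0.25.
Accumulation ratio R = 1/(1 − f) = 1/0.75 = 4/3.
Single-dose peak C₀ = D/Vd = 2600/200 = 13 mcg/mL.
Steady-state peak Cmax,ss = C₀·R = 13 × 4/3 ≈ 17.333 mcg/mL.
Peak 17.3 mcg/mL vs MTC 23 mcg/mL: below toxic threshold.

17.3 mcg/mL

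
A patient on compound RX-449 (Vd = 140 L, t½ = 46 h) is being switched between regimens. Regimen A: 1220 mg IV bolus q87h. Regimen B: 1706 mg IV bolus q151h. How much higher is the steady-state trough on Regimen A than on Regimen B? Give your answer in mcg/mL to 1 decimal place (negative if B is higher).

Regimen A: f = (1/2)^(87/46) ≈ 0.2696; Cmin,ss = (1220/140)·f/(1−f) ≈ 3.217 mcg/mL.
Regimen B: f = (1/2)^(151/46) ≈ 0.1028; Cmin,ss = (1706/140)·f/(1−f) ≈ 1.396 mcg/mL.
Difference ≈ 3.217 − 1.396 ≈ 1.821 mcg/mL.

1.8 mcg/mL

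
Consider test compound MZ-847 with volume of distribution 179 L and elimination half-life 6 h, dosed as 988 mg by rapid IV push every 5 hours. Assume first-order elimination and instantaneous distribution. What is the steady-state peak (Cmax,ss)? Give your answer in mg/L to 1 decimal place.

Over one 5-h interval, 5/6 ≈ 0.83333 half-lives elapse, leaving f ≈ 0.5612 of each dose.
At steady state, accumulation factor R = 1/(1 − e^(−kτ)) ≈ 2.2789.
Each bolus raises the concentration by D/Vd = 988/179 ≈ 5.520 mg/L.
Steady-state peak Cmax,ss = C₀·R ≈ 5.520 × 2.2789 ≈ 12.580 mg/L.

12.6 mg/L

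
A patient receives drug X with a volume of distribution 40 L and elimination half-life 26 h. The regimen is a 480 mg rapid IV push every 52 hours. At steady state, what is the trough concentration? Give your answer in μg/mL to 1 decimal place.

4.0 μg/mL

The dosing interval is 2 half-lives, so f = 2^(−2) = 0.25.
At steady state, R = 1/(1 − 0.25) = 4/3.
Single-dose peak C₀ = D/Vd = 480/40 = 12 μg/mL.
Steady-state peak Cmax,ss = C₀·R = 12 × 4/3 ≈ 16.000 μg/mL.
Steady-state trough Cmin,ss = Cmax,ss·f ≈ 16.000 × 0.25 ≈ 4.000 μg/mL.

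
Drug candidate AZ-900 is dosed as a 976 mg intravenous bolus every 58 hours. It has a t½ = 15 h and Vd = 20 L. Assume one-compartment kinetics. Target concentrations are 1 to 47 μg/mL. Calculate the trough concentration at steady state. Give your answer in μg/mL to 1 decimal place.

3.6 μg/mL

τ/t½ = 58/15 ≈ 3.8667, so fraction remaining f = (1/2)^(58/15) ≈ 0.0686.
At steady state, accumulation factor R = 1/(1 − e^(−kτ)) ≈ 1.0737.
Single-dose peak C₀ = D/Vd = 976/20 ≈ 48.800 μg/mL.
Cmax,ss = C₀/(1 − f) ≈ 48.800/0.9314 ≈ 52.394 μg/mL.
Steady-state trough Cmin,ss = Cmax,ss·f ≈ 52.394 × 0.0686 ≈ 3.594 μg/mL.
Trough 3.6 μg/mL vs MEC 1 μg/mL: adequate.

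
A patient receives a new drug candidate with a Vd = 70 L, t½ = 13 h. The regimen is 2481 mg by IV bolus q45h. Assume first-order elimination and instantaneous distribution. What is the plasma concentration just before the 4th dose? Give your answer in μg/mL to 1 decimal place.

3.5 μg/mL

f = (1/2)^(τ/t½) = (1/2)^(45/13) ≈ 0.0908.
C₀ = D/Vd = 2481/70 ≈ 35.443 μg/mL.
Before the 4th dose, 3 doses have been given. Superposition: Cmin = C₀·(f + f² + … + f^3).
≈ 35.443 × (0.0908 + 0.0082 + 0.0007) ≈ 35.443 × 0.0997 ≈ 3.534 μg/mL.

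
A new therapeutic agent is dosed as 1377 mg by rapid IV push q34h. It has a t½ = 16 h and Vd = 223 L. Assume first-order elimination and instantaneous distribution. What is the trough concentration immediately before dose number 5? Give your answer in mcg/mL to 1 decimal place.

1.8 mcg/mL

f = (1/2)^(τ/t½) = (1/2)^(34/16) ≈ 0.2293.
C₀ = D/Vd = 1377/223 ≈ 6.175 mcg/mL.
Before the 5th dose, 4 doses have been given. Superposition: Cmin = C₀·(f + f² + … + f^4).
≈ 6.175 × (0.2293 + 0.0526 + 0.0121 + 0.0028) ≈ 6.175 × 0.2968 ≈ 1.833 mcg/mL.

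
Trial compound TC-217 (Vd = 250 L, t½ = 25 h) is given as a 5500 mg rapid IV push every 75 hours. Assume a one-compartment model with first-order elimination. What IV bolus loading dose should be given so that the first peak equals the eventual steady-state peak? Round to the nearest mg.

6286 mg

f = (1/2)^(75/25) ≈ 0.125000; accumulation ratio R = 1/(1−f) ≈ 1.14286.
Loading dose to hit Cmax,ss on first dose: D_load = D_maint·R ≈ 5500 × 1.14286 ≈ 6285.73 mg.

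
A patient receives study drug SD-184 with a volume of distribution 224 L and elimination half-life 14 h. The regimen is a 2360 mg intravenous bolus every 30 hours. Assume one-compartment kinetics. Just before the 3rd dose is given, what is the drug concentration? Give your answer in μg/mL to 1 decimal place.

f = (1/2)^(τ/t½) = (1/2)^(30/14) ≈ 0.2264.
C₀ = D/Vd = 2360/224 ≈ 10.536 μg/mL.
Before the 3rd dose, 2 doses have been given. Superposition: Cmin = C₀·(f + f²).
≈ 10.536 × (0.2264 + 0.0513) ≈ 10.536 × 0.2777 ≈ 2.926 μg/mL.

2.9 μg/mL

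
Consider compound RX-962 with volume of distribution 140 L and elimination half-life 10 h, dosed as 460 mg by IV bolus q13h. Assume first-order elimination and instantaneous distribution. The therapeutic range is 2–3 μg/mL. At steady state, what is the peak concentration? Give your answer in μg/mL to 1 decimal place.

k = ln2/t½ = ln2/10 ≈ 0.069315 h⁻¹; fraction remaining f = e^(−kτ) = e^(−0.069315×13) ≈ 0.4061.
Accumulation ratio R = 1/(1 − f) ≈ 1/0.5939 ≈ 1.6838.
Each bolus raises the concentration by D/Vd = 460/140 ≈ 3.286 μg/mL.
Cmax,ss = C₀/(1 − f) ≈ 3.286/0.5939 ≈ 5.533 μg/mL.
Peak 5.5 μg/mL vs MTC 3 μg/mL: exceeds toxic threshold.

5.5 μg/mL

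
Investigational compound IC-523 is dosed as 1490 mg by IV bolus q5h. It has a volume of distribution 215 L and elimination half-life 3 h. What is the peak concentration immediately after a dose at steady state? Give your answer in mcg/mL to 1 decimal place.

10.1 mcg/mL

k = ln2/t½ = ln2/3 ≈ 0.231049 h⁻¹; fraction remaining f = e^(−kτ) = e^(−0.231049×5) ≈ 0.3150.
At steady state, accumulation factor R = 1/(1 − e^(−kτ)) ≈ 1.4599.
Single-dose peak C₀ = D/Vd = 1490/215 ≈ 6.930 mcg/mL.
Steady-state peak Cmax,ss = C₀·R ≈ 6.930 × 1.4599 ≈ 10.117 mcg/mL.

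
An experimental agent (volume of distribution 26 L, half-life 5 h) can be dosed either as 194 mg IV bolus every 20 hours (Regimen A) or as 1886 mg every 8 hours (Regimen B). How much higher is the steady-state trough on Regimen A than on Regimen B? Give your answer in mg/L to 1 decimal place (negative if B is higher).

-35.2 mg/L

Regimen A: f = (1/2)^(20/5) ≈ 0.0625; Cmin,ss = (194/26)·f/(1−f) ≈ 0.497 mg/L.
Regimen B: f = (1/2)^(8/5) ≈ 0.3299; Cmin,ss = (1886/26)·f/(1−f) ≈ 35.712 mg/L.
Difference ≈ 0.497 − 35.712 ≈ -35.215 mg/L.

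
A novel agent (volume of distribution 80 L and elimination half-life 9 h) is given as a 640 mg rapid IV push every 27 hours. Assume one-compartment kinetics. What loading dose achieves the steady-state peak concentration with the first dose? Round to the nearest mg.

f = (1/2)^(27/9) ≈ 0.125000; accumulation ratio R = 1/(1−f) ≈ 1.14286.
Loading dose to hit Cmax,ss on first dose: D_load = D_maint·R ≈ 640 × 1.14286 ≈ 731.43 mg.

731 mg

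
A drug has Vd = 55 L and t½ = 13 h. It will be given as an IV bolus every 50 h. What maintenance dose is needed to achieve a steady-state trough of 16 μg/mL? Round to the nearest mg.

τ/t½ = 50/13 ≈ 3.8462, so f = (1/2)^(50/13) ≈ 0.069533.
Cmin,ss = (D/Vd)·f/(1−f), so D = Cmin,ss·Vd·(1−f)/f.
D = 16 × 55 × (1−f)/f ≈ 16 × 55 × 13.38166 ≈ 11775.86 mg.

11776 mg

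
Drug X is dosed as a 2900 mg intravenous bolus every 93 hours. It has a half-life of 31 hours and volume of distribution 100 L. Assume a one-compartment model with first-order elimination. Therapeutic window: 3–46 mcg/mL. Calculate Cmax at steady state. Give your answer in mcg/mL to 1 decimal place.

33.1 mcg/mL

τ = 93 h = 3 half-lives, so f = (1/2)^3 = 0.125.
At steady state, R = 1/(1 − 0.125) = 8/7.
Single-dose peak C₀ = D/Vd = 2900/100 = 29 mcg/mL.
Steady-state peak Cmax,ss = C₀·R = 29 × 8/7 ≈ 33.143 mcg/mL.
Peak 33.1 mcg/mL vs MTC 46 mcg/mL: below toxic threshold.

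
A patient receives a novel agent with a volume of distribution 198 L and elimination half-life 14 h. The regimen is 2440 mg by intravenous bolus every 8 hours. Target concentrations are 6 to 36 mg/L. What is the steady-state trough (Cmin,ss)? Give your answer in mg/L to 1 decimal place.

τ/t½ = 8/14 ≈ 0.57143, so fraction remaining f = (1/2)^(8/14) ≈ 0.6730.
Accumulation ratio R = 1/(1 − f) ≈ 1/0.3270 ≈ 3.0581.
Each bolus raises the concentration by D/Vd = 2440/198 ≈ 12.323 mg/L.
Steady-state peak Cmax,ss = C₀·R ≈ 12.323 × 3.0581 ≈ 37.685 mg/L.
One interval later, Cmin,ss = Cmax,ss·e^(−kτ) ≈ 37.685 × 0.6730 ≈ 25.362 mg/L.
Trough 25.4 mg/L vs MEC 6 mg/L: adequate.

25.4 mg/L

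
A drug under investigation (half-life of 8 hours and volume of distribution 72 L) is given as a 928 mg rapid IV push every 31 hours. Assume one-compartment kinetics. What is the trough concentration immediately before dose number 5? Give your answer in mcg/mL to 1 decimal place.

f = (1/2)^(τ/t½) = (1/2)^(31/8) ≈ 0.0682.
C₀ = D/Vd = 928/72 ≈ 12.889 mcg/mL.
Before the 5th dose, 4 doses have been given. Superposition: Cmin = C₀·(f + f² + … + f^4).
≈ 12.889 × (0.0682 + 0.0047 + 0.0003 + 0.0000) ≈ 12.889 × 0.0732 ≈ 0.943 mcg/mL.

0.9 mcg/mL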